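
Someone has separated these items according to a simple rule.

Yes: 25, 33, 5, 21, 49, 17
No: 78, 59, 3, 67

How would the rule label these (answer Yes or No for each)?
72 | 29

A rule that fits every label: ≡ 1 (mod 4) — true of each 'Yes' example, false of each 'No' one.
72 → 72 mod 4 = 0 → No. 29 → 29 mod 4 = 1 → Yes.

No, Yes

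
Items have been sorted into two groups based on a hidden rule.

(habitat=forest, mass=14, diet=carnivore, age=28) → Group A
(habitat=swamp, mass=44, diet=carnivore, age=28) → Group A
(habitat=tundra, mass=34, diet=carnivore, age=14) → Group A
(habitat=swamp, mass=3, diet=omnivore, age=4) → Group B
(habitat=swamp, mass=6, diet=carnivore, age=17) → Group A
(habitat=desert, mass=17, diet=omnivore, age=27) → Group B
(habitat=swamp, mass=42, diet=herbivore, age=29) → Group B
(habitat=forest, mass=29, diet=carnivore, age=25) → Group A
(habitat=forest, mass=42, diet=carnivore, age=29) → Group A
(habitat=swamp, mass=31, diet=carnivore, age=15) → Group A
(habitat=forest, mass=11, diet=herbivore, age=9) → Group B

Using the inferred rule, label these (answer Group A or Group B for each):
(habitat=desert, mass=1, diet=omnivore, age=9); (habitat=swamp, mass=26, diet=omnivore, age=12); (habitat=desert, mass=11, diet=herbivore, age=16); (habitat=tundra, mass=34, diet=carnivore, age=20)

Group B, Group B, Group B, Group A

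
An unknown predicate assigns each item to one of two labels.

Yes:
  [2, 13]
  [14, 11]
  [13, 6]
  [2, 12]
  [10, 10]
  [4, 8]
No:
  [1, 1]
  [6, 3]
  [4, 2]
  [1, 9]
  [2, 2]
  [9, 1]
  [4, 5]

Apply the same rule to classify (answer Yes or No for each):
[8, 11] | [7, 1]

Yes, No

Every 'Yes' example satisfies: sum ≥ 12. None of the 'No' examples do.
[8, 11]: 8+11 = 19, fits → Yes. [7, 1]: 7+1 = 8, does not pass → No.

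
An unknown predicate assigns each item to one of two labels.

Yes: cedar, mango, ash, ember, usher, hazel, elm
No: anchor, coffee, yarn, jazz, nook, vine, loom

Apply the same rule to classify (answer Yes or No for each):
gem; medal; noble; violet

Yes, Yes, Yes, No

A rule that fits every label: odd length — true of each 'Yes' example, false of each 'No' one.
gem: length 3, matches → Yes.
medal: length 5, matches → Yes.
noble: length 5, matches → Yes.
violet: length 6, lacks this property → No.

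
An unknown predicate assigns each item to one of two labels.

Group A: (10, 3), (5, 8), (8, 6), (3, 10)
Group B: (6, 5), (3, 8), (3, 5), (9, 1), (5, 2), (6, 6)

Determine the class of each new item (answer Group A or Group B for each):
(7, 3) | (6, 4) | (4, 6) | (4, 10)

Group B, Group B, Group B, Group A

All 'Group A' examples share one property — sum ≥ 13 — and every 'Group B' example lacks it.
(7, 3): Group B (7+3 = 10).
(6, 4): Group B (6+4 = 10).
(4, 6): Group B (4+6 = 10).
(4, 10): Group A (4+10 = 14).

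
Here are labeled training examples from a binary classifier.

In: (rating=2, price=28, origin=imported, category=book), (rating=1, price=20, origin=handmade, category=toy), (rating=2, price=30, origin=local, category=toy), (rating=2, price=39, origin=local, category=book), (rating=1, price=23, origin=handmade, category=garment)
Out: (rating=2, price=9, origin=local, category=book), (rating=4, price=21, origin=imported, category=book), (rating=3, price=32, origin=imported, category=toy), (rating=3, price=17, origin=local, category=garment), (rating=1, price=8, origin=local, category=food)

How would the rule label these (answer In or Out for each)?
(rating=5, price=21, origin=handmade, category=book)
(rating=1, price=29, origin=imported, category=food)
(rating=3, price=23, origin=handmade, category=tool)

Out, In, Out

The distinguishing property — price ≥ 17 AND rating ≤ 2 — holds for all the 'In' cases and none of the 'Out' cases.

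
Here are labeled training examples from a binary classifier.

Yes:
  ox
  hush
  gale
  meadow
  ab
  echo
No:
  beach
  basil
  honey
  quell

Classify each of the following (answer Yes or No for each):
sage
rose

Rule: even length. This holds for each 'Yes' example and fails for each 'No' one.
sage — length 4, hence Yes.
rose — length 4, hence Yes.

Yes, Yes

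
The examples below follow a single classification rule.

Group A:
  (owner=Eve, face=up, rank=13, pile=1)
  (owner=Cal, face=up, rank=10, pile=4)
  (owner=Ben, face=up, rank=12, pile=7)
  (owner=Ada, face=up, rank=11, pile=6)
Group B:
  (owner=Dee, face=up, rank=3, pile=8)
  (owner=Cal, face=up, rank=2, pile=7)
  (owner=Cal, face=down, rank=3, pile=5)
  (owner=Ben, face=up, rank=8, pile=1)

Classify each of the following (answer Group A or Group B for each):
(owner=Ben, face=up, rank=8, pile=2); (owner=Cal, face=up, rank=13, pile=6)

Group B, Group A

The common property of the 'Group A' items is: rank ≥ 10. No 'Group B' item has it.
(owner=Ben, face=up, rank=8, pile=2): rank = 8, does not pass → Group B. (owner=Cal, face=up, rank=13, pile=6): rank = 13, fits → Group A.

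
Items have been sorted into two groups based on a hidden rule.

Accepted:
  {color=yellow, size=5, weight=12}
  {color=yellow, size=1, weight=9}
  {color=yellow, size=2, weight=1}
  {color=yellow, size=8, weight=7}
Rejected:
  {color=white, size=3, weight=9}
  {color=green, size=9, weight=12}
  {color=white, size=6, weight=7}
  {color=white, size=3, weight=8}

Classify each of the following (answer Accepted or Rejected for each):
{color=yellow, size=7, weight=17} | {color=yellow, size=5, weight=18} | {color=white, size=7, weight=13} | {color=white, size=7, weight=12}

The classifier is using: color is yellow.

Accepted, Accepted, Rejected, Rejected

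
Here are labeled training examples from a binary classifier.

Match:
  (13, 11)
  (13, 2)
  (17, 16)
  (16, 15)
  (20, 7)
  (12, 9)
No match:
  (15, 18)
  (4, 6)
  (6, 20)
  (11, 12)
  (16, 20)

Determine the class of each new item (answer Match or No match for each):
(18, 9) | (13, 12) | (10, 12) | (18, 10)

Match, Match, No match, Match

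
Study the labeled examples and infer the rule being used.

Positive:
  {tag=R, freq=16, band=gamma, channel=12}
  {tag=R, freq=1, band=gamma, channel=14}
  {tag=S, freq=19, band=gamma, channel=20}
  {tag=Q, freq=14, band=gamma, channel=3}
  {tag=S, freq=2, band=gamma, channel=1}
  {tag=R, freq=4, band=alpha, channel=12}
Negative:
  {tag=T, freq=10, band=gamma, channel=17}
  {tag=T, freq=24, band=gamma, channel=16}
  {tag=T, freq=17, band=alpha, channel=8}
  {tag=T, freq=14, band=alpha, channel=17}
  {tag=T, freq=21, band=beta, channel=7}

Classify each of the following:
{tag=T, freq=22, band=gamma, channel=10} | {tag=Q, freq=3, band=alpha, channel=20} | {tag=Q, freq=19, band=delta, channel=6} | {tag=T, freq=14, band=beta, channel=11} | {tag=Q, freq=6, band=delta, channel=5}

The classifier is using: tag is not T.
{tag=T, freq=22, band=gamma, channel=10} — tag is T, hence Negative. {tag=Q, freq=3, band=alpha, channel=20} — tag is Q, hence Positive. {tag=Q, freq=19, band=delta, channel=6} — tag is Q, hence Positive. {tag=T, freq=14, band=beta, channel=11} — tag is T, hence Negative. {tag=Q, freq=6, band=delta, channel=5} — tag is Q, hence Positive.

Negative, Positive, Positive, Negative, Positive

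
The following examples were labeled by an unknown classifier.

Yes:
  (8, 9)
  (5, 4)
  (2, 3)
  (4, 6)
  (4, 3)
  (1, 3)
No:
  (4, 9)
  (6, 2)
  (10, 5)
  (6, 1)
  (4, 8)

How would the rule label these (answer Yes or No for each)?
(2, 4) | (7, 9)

Yes, Yes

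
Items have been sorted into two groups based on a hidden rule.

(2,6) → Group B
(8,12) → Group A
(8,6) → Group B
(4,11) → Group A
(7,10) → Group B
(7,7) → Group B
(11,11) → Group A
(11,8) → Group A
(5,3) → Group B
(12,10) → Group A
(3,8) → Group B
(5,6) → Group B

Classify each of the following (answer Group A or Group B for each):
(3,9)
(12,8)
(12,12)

The rule appears to be: max ≥ 11.
(3,9): max 9 — doesn't match, so Group B.
(12,8): max 12 — meets the rule, so Group A.
(12,12): max 12 — meets the rule, so Group A.

Group B, Group A, Group A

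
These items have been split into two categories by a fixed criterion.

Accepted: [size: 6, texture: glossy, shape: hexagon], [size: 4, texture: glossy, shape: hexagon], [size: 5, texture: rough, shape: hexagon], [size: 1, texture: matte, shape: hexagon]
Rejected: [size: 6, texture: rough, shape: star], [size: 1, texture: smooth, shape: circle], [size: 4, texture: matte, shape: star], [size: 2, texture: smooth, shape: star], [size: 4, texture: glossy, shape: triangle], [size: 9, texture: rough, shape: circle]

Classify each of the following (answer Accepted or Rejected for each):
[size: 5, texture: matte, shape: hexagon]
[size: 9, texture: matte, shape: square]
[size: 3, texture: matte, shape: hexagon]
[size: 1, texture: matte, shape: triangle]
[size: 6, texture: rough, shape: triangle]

The simplest hypothesis consistent with all the labels is: shape is hexagon.
Accepted: [size: 5, texture: matte, shape: hexagon], since shape is hexagon. Rejected: [size: 9, texture: matte, shape: square], since shape is square. Accepted: [size: 3, texture: matte, shape: hexagon], since shape is hexagon. Rejected: [size: 1, texture: matte, shape: triangle], since shape is triangle. Rejected: [size: 6, texture: rough, shape: triangle], since shape is triangle.

Accepted, Rejected, Accepted, Rejected, Rejected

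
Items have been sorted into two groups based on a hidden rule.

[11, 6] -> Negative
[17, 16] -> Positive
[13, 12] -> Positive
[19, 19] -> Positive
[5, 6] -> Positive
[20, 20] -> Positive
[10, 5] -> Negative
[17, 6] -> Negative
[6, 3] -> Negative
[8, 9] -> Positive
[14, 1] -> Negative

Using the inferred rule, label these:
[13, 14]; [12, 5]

A rule that fits every label: |first − second| ≤ 1 — true of each 'Positive' example, false of each 'Negative' one.
[13, 14]: Positive (|13−14| = 1).
[12, 5]: Negative (|12−5| = 7).

Positive, Negative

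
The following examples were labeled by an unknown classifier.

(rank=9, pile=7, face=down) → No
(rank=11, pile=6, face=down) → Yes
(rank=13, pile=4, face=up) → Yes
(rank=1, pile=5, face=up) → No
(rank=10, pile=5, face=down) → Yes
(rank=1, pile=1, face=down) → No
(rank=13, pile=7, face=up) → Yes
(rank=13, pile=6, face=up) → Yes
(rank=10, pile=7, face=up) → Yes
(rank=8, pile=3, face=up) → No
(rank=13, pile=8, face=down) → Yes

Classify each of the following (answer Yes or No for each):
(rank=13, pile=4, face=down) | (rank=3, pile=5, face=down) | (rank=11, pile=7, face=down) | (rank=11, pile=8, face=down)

Yes, No, Yes, Yes

Rule: rank ≥ 10. This holds for each 'Yes' example and fails for each 'No' one.
(rank=13, pile=4, face=down) — rank = 13, hence Yes.
(rank=3, pile=5, face=down) — rank = 3, hence No.
(rank=11, pile=7, face=down) — rank = 11, hence Yes.
(rank=11, pile=8, face=down) — rank = 11, hence Yes.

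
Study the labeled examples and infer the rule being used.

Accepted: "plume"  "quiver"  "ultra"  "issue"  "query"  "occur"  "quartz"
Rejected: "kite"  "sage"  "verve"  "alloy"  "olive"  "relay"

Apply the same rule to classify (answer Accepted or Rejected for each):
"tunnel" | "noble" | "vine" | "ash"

The classifier is using: contains 'u'.
"tunnel": has 'u', meets the rule → Accepted. "noble": no 'u', doesn't qualify → Rejected. "vine": no 'u', doesn't qualify → Rejected. "ash": no 'u', doesn't qualify → Rejected.

Accepted, Rejected, Rejected, Rejected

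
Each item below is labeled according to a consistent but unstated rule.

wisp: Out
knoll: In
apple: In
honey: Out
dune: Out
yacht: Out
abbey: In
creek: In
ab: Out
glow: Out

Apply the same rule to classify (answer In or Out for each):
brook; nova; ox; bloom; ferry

In, Out, Out, In, In

A rule that fits every label: has a double letter — true of each 'In' example, false of each 'Out' one.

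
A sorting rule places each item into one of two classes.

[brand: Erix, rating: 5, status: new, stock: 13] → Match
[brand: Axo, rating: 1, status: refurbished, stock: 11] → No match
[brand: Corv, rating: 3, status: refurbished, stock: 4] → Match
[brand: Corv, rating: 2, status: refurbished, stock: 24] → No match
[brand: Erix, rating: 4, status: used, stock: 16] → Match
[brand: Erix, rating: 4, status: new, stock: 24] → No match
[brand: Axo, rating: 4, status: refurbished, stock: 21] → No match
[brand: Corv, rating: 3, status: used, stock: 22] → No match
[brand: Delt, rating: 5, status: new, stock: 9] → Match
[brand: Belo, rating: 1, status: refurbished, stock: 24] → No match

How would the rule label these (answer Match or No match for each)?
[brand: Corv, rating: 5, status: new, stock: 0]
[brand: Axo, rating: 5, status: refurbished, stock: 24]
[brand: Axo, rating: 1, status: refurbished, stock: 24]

Match, No match, No match

The pattern is that an item is 'Match' exactly when: stock ≤ 16 AND rating ≥ 2.
[brand: Corv, rating: 5, status: new, stock: 0] → stock = 0, rating = 5 → Match. [brand: Axo, rating: 5, status: refurbished, stock: 24] → stock = 24, rating = 5 → No match. [brand: Axo, rating: 1, status: refurbished, stock: 24] → stock = 24, rating = 1 → No match.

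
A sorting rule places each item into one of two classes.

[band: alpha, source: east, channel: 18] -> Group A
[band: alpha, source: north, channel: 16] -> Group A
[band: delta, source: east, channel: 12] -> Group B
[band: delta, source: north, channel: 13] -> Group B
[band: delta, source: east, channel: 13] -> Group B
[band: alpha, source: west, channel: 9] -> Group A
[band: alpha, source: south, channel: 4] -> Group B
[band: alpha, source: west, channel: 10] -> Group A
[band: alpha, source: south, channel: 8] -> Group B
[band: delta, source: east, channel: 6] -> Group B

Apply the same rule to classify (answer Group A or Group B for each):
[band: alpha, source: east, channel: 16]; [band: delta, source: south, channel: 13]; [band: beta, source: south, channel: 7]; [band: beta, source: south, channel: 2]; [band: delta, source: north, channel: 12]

The simplest hypothesis consistent with all the labels is: band is alpha AND channel ≥ 9.
[band: alpha, source: east, channel: 16] → band is alpha, channel = 16 → Group A. [band: delta, source: south, channel: 13] → band is delta, channel = 13 → Group B. [band: beta, source: south, channel: 7] → band is beta, channel = 7 → Group B. [band: beta, source: south, channel: 2] → band is beta, channel = 2 → Group B. [band: delta, source: north, channel: 12] → band is delta, channel = 12 → Group B.

Group A, Group B, Group B, Group B, Group B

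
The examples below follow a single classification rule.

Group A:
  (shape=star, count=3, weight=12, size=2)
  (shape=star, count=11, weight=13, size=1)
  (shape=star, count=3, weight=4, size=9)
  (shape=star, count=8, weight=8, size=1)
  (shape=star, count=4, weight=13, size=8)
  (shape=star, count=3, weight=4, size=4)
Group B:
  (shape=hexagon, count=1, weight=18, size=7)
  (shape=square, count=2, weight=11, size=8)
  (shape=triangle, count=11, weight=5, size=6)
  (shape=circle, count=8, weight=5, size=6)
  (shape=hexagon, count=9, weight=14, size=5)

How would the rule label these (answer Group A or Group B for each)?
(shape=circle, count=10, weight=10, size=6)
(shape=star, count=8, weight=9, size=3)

'Group A' ⟺ shape is star.
Group B: (shape=circle, count=10, weight=10, size=6), since shape is circle. Group A: (shape=star, count=8, weight=9, size=3), since shape is star.

Group B, Group A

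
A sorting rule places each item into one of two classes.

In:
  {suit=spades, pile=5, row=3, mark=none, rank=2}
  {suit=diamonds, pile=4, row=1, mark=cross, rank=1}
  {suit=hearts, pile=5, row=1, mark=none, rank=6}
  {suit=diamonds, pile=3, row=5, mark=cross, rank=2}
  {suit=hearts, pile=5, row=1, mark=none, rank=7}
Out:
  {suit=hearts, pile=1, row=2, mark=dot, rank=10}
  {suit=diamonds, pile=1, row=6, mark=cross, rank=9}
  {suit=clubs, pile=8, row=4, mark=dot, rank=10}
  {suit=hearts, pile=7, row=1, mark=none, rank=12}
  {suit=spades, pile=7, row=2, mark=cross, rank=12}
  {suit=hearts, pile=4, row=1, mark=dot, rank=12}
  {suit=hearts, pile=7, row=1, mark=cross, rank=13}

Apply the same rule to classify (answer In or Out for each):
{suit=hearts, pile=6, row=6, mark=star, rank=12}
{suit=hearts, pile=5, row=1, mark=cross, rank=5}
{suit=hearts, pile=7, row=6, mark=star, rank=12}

All 'In' examples share one property — rank ≤ 7 — and every 'Out' example lacks it.
Out: {suit=hearts, pile=6, row=6, mark=star, rank=12}, since rank = 12.
In: {suit=hearts, pile=5, row=1, mark=cross, rank=5}, since rank = 5.
Out: {suit=hearts, pile=7, row=6, mark=star, rank=12}, since rank = 12.

Out, In, Out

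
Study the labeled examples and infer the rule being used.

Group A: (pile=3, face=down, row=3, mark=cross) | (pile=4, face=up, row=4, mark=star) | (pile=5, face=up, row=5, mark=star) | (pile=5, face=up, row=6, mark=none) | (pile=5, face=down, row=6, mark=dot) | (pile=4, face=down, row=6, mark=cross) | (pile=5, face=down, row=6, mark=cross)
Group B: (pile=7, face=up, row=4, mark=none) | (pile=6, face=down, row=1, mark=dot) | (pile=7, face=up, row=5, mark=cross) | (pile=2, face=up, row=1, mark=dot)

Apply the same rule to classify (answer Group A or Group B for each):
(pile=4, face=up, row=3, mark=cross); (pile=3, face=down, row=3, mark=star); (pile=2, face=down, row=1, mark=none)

Group A, Group A, Group B

The distinguishing property — pile ≤ 5 AND row ≥ 3 — holds for all the 'Group A' cases and none of the 'Group B' cases.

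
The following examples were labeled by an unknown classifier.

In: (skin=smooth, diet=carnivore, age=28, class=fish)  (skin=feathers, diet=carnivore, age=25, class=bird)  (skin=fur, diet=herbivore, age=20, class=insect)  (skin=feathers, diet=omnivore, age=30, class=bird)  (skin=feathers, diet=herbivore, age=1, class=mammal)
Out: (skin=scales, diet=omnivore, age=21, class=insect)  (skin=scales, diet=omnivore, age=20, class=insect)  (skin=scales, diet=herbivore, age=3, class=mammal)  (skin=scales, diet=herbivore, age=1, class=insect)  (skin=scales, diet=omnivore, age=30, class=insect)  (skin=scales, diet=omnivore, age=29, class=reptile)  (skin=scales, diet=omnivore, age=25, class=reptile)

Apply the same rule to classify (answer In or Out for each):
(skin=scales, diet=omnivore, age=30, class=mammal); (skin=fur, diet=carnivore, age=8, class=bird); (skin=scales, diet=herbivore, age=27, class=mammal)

Out, In, Out

The simplest hypothesis consistent with all the labels is: skin is not scales.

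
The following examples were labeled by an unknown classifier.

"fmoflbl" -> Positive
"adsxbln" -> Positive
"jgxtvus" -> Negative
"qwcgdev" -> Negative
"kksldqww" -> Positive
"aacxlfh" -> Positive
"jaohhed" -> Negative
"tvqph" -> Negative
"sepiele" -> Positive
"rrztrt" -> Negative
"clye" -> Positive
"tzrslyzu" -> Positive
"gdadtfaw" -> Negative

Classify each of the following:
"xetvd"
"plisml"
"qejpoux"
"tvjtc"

The common property of the 'Positive' items is: contains 'l'. No 'Negative' item has it.
"xetvd": Negative (no 'l'). "plisml": Positive (has 'l'). "qejpoux": Negative (no 'l'). "tvjtc": Negative (no 'l').

Negative, Positive, Negative, Negative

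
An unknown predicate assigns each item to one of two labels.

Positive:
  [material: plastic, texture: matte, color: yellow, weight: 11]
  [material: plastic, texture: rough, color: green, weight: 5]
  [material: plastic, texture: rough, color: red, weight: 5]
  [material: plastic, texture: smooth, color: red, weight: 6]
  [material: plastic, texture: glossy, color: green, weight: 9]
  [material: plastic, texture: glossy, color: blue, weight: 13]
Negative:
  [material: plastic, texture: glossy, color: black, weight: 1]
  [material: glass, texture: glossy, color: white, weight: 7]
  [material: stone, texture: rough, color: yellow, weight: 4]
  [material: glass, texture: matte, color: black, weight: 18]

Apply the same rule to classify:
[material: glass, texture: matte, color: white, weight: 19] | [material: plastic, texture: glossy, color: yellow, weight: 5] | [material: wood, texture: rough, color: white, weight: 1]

Rule: material is plastic AND weight ≥ 4. This holds for each 'Positive' example and fails for each 'Negative' one.
[material: glass, texture: matte, color: white, weight: 19]: material is glass, weight = 19 — does not satisfy this, so Negative.
[material: plastic, texture: glossy, color: yellow, weight: 5]: material is plastic, weight = 5 — passes, so Positive.
[material: wood, texture: rough, color: white, weight: 1]: material is wood, weight = 1 — does not satisfy this, so Negative.

Negative, Positive, Negative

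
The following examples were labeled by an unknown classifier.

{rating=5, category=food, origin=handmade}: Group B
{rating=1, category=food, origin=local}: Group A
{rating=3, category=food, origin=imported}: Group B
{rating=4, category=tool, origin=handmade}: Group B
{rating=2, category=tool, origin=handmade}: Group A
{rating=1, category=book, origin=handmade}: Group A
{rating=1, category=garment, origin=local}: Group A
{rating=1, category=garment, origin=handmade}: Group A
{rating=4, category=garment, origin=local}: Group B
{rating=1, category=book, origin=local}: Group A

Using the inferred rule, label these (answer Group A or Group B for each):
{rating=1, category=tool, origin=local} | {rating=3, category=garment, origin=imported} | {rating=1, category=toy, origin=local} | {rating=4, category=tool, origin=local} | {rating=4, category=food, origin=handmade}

The pattern is that an item is 'Group A' exactly when: rating ≤ 2.
{rating=1, category=tool, origin=local}: rating = 1, checks out → Group A.
{rating=3, category=garment, origin=imported}: rating = 3, fails the rule → Group B.
{rating=1, category=toy, origin=local}: rating = 1, checks out → Group A.
{rating=4, category=tool, origin=local}: rating = 4, fails the rule → Group B.
{rating=4, category=food, origin=handmade}: rating = 4, fails the rule → Group B.

Group A, Group B, Group A, Group B, Group B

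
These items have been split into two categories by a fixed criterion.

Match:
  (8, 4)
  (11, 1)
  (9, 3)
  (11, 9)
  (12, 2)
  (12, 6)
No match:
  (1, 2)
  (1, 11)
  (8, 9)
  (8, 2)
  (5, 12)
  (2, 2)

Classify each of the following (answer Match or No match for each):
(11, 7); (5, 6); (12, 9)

A rule that fits every label: first > second AND sum ≥ 12 — true of each 'Match' example, false of each 'No match' one.
(11, 7): 11 > 7, 11+7 = 18 — qualifies, so Match. (5, 6): 5 < 6, 5+6 = 11 — does not satisfy this, so No match. (12, 9): 12 > 9, 12+9 = 21 — qualifies, so Match.

Match, No match, Match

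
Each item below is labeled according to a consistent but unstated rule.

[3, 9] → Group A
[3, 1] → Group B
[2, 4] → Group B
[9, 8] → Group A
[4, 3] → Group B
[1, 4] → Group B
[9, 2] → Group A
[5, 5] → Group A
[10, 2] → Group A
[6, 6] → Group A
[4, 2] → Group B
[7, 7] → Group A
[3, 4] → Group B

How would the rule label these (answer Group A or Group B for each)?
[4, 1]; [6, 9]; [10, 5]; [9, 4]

The pattern is that an item is 'Group A' exactly when: sum ≥ 10.
Group B: [4, 1], since 4+1 = 5.
Group A: [6, 9], since 6+9 = 15.
Group A: [10, 5], since 10+5 = 15.
Group A: [9, 4], since 9+4 = 13.

Group B, Group A, Group A, Group A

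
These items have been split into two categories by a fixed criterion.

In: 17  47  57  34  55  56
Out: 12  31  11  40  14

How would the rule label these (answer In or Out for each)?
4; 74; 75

Out, In, In

The simplest hypothesis consistent with all the labels is: digit sum ≥ 6.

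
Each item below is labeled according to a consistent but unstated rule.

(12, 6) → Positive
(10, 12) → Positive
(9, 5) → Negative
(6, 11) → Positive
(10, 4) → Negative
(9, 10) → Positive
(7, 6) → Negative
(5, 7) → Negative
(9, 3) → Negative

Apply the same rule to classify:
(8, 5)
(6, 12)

The common property of the 'Positive' items is: sum ≥ 17. No 'Negative' item has it.
(8, 5): 8+5 = 13 — doesn't qualify, so Negative.
(6, 12): 6+12 = 18 — matches, so Positive.

Negative, Positive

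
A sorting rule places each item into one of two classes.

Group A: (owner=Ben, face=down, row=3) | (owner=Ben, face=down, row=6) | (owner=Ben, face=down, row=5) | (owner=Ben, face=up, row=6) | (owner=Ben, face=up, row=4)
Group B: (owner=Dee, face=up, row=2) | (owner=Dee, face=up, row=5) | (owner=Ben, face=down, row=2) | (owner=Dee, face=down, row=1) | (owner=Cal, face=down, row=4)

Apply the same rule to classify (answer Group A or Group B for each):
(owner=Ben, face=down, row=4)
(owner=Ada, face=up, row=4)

Group A, Group B

Rule: owner is Ben AND row ≥ 3. This holds for each 'Group A' example and fails for each 'Group B' one.
(owner=Ben, face=down, row=4): owner is Ben, row = 4 — matches, so Group A. (owner=Ada, face=up, row=4): owner is Ada, row = 4 — fails the rule, so Group B.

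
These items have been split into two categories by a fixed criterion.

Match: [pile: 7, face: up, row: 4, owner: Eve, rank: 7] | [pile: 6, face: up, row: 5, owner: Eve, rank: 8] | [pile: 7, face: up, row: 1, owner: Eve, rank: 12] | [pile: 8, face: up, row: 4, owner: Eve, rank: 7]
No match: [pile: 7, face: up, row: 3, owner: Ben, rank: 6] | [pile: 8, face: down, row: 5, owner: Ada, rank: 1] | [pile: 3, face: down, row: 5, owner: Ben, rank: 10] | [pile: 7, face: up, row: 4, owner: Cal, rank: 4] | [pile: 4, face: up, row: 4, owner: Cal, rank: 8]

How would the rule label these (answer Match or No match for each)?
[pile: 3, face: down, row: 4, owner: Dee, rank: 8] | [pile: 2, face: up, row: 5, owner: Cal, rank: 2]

No match, No match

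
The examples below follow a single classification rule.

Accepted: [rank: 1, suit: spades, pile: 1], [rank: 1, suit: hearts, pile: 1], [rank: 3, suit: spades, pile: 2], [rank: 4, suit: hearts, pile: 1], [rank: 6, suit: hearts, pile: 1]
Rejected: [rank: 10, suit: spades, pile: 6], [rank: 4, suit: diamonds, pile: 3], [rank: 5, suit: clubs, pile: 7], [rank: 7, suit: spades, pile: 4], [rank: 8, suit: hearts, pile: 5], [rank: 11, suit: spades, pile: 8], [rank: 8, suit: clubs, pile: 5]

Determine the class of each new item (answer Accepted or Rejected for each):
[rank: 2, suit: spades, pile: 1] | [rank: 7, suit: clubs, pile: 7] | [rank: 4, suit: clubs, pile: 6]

The rule appears to be: pile ≤ 2.
Accepted: [rank: 2, suit: spades, pile: 1], since pile = 1.
Rejected: [rank: 7, suit: clubs, pile: 7], since pile = 7.
Rejected: [rank: 4, suit: clubs, pile: 6], since pile = 6.

Accepted, Rejected, Rejected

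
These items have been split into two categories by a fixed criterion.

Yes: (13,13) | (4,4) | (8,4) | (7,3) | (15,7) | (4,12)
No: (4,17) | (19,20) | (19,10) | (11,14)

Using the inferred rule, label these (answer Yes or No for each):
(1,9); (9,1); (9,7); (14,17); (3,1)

Checking candidate rules against both groups, what survives is: sum is even.

Yes, Yes, Yes, No, Yes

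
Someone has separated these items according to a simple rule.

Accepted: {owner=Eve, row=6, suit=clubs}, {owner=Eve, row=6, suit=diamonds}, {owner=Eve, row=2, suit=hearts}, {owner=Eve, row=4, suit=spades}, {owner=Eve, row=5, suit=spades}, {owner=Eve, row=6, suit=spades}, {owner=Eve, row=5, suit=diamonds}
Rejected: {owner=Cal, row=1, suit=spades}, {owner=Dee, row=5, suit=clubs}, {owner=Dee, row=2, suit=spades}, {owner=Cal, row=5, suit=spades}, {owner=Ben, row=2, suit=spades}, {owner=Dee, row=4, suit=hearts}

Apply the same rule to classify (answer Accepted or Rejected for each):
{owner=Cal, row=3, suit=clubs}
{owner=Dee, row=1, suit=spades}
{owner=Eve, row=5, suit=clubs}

One predicate separates the groups cleanly: owner is Eve.
{owner=Cal, row=3, suit=clubs}: owner is Cal, doesn't match → Rejected.
{owner=Dee, row=1, suit=spades}: owner is Dee, doesn't match → Rejected.
{owner=Eve, row=5, suit=clubs}: owner is Eve, matches → Accepted.

Rejected, Rejected, Accepted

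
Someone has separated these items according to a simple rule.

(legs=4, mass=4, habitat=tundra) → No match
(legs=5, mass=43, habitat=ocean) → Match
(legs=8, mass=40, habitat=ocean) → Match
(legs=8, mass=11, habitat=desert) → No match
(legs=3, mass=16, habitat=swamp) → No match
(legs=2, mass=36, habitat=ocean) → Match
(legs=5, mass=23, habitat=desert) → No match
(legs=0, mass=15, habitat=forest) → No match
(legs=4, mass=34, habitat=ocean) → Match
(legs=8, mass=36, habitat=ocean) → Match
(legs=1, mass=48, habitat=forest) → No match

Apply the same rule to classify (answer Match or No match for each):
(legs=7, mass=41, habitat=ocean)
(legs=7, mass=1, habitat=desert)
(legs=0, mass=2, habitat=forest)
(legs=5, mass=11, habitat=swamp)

Every 'Match' example satisfies: habitat is ocean. None of the 'No match' examples do.
(legs=7, mass=41, habitat=ocean) — habitat is ocean, hence Match. (legs=7, mass=1, habitat=desert) — habitat is desert, hence No match. (legs=0, mass=2, habitat=forest) — habitat is forest, hence No match. (legs=5, mass=11, habitat=swamp) — habitat is swamp, hence No match.

Match, No match, No match, No match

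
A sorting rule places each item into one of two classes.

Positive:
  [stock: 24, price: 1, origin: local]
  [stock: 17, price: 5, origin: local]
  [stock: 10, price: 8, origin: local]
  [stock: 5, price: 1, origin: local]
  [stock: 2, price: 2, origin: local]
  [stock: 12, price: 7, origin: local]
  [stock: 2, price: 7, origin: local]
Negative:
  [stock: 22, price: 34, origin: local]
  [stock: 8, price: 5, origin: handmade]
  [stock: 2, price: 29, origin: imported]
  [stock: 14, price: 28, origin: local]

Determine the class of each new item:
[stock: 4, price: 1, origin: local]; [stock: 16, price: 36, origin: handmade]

A rule that fits every label: origin is local AND price ≤ 8 — true of each 'Positive' example, false of each 'Negative' one.

Positive, Negative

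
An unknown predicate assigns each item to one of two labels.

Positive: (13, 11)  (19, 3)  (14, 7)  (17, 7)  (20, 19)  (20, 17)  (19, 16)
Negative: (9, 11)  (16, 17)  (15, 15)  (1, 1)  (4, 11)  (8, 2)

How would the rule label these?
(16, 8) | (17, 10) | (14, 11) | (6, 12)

The common property of the 'Positive' items is: first > second AND sum ≥ 15. No 'Negative' item has it.
(16, 8) → 16 > 8, 16+8 = 24 → Positive. (17, 10) → 17 > 10, 17+10 = 27 → Positive. (14, 11) → 14 > 11, 14+11 = 25 → Positive. (6, 12) → 6 < 12, 6+12 = 18 → Negative.

Positive, Positive, Positive, Negative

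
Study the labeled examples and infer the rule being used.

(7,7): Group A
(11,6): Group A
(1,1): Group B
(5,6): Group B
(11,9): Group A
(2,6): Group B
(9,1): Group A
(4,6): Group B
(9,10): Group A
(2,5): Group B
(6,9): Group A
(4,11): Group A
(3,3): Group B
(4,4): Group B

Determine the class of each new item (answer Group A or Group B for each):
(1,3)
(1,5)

Group B, Group B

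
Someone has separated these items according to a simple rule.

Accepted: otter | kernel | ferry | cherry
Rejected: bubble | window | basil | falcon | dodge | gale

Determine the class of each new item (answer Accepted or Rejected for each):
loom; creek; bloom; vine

Rule: contains 'r'. This holds for each 'Accepted' example and fails for each 'Rejected' one.
Rejected: loom, since no 'r'.
Accepted: creek, since has 'r'.
Rejected: bloom, since no 'r'.
Rejected: vine, since no 'r'.

Rejected, Accepted, Rejected, Rejected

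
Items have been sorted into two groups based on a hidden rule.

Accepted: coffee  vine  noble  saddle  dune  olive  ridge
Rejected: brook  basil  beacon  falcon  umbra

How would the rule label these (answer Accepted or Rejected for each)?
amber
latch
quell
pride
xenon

A rule that fits every label: ends with 'e' — true of each 'Accepted' example, false of each 'Rejected' one.
amber: ends with 'r', does not fit → Rejected.
latch: ends with 'h', does not fit → Rejected.
quell: ends with 'l', does not fit → Rejected.
pride: ends with 'e', fits → Accepted.
xenon: ends with 'n', does not fit → Rejected.

Rejected, Rejected, Rejected, Accepted, Rejected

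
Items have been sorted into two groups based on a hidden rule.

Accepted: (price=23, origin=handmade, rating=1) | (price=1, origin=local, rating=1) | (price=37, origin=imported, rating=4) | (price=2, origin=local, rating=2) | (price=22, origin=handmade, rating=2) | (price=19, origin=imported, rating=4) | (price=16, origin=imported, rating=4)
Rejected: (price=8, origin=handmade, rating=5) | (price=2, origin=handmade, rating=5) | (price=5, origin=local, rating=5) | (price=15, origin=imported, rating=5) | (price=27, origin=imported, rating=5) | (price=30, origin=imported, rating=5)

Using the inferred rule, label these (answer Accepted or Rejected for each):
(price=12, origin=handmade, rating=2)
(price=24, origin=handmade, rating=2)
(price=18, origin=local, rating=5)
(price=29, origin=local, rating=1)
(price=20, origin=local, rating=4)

Accepted, Accepted, Rejected, Accepted, Accepted

The classifier is using: rating ≤ 4.
Accepted: (price=12, origin=handmade, rating=2), since rating = 2. Accepted: (price=24, origin=handmade, rating=2), since rating = 2. Rejected: (price=18, origin=local, rating=5), since rating = 5. Accepted: (price=29, origin=local, rating=1), since rating = 1. Accepted: (price=20, origin=local, rating=4), since rating = 4.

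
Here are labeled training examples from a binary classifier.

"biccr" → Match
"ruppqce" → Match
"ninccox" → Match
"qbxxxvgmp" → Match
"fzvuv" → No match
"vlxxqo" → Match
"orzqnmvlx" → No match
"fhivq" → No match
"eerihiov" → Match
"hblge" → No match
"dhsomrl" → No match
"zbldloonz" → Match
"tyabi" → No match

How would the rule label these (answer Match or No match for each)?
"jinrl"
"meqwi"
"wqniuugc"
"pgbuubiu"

No match, No match, Match, Match

Looking at the examples, the only property every 'Match' case has and every 'No match' case lacks is: has a double letter.
"jinrl" — no doubled letter, hence No match.
"meqwi" — no doubled letter, hence No match.
"wqniuugc" — 'uu' doubled, hence Match.
"pgbuubiu" — 'uu' doubled, hence Match.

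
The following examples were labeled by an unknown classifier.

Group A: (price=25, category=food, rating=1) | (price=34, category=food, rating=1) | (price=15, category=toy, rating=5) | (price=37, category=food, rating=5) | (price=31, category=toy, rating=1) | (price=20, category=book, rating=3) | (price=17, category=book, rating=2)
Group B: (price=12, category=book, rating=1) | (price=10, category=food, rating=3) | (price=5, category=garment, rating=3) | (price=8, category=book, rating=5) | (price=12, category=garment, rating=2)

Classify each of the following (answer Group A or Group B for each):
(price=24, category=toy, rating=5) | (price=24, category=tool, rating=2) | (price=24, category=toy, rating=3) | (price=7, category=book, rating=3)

The distinguishing property — price ≥ 15 — holds for all the 'Group A' cases and none of the 'Group B' cases.
(price=24, category=toy, rating=5): price = 24 — has this property, so Group A.
(price=24, category=tool, rating=2): price = 24 — has this property, so Group A.
(price=24, category=toy, rating=3): price = 24 — has this property, so Group A.
(price=7, category=book, rating=3): price = 7 — doesn't qualify, so Group B.

Group A, Group A, Group A, Group B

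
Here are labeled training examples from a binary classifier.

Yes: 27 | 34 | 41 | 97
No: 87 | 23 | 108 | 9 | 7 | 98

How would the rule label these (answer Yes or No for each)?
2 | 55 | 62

No, Yes, Yes

Looking at the examples, the only property every 'Yes' case has and every 'No' case lacks is: ≡ 6 (mod 7).
2: No (2 mod 7 = 2). 55: Yes (55 mod 7 = 6). 62: Yes (62 mod 7 = 6).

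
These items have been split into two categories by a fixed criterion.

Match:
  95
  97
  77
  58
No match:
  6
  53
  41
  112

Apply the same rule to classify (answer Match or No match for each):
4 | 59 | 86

No match, Match, Match

All 'Match' examples share one property — digit sum ≥ 9 — and every 'No match' example lacks it.
4: digit sum 4 — does not fit, so No match. 59: digit sum 5+9 = 14 — has this property, so Match. 86: digit sum 8+6 = 14 — has this property, so Match.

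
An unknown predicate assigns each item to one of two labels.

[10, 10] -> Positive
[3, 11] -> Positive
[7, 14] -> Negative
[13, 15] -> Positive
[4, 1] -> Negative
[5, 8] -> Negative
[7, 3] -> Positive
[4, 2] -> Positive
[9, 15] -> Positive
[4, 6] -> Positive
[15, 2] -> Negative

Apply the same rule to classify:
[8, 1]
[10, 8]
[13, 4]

Negative, Positive, Negative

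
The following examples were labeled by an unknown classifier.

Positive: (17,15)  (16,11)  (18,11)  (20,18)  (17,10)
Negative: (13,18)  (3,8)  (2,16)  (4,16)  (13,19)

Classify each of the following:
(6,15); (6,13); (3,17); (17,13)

Negative, Negative, Negative, Positive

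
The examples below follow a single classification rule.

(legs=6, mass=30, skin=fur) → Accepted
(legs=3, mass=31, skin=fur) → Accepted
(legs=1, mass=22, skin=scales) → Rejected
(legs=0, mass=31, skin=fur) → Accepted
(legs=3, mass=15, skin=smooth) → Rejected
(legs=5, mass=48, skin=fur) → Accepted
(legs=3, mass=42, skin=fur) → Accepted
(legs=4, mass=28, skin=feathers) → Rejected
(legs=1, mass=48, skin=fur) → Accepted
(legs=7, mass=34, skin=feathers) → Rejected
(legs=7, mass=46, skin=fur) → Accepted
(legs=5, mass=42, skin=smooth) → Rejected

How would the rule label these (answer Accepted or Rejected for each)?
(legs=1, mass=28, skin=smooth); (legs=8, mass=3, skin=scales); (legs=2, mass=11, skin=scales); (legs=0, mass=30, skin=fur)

Comparing the two groups points to one rule — skin is fur.
(legs=1, mass=28, skin=smooth): Rejected (skin is smooth).
(legs=8, mass=3, skin=scales): Rejected (skin is scales).
(legs=2, mass=11, skin=scales): Rejected (skin is scales).
(legs=0, mass=30, skin=fur): Accepted (skin is fur).

Rejected, Rejected, Rejected, Accepted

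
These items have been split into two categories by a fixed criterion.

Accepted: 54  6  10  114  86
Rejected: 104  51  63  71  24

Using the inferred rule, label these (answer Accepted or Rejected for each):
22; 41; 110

Accepted, Rejected, Accepted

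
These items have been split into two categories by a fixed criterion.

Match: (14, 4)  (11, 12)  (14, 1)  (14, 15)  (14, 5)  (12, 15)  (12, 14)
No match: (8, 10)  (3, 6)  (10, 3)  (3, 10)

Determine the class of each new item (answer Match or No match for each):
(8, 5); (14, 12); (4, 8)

No match, Match, No match

'Match' ⟺ first ≥ 11.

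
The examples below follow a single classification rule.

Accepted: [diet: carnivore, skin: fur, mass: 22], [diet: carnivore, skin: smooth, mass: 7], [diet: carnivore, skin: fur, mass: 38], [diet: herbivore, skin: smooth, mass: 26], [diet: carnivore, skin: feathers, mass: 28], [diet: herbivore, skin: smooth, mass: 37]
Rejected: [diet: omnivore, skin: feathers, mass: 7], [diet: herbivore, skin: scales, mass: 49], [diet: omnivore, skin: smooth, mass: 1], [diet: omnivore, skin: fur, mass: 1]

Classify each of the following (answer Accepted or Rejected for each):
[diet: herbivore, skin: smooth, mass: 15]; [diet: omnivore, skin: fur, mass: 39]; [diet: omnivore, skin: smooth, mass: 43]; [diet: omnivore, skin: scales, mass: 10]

The rule appears to be: diet is not omnivore AND mass ≤ 38.

Accepted, Rejected, Rejected, Rejected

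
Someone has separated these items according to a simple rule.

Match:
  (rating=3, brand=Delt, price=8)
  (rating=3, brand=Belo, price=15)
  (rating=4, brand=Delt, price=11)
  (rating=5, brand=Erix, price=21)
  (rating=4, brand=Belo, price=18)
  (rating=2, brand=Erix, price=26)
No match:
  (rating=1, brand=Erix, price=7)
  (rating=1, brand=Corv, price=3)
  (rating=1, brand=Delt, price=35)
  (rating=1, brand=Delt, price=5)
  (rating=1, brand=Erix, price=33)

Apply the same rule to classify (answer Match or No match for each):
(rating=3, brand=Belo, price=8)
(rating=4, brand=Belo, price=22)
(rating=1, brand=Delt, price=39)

Match, Match, No match

The distinguishing property — rating ≥ 2 — holds for all the 'Match' cases and none of the 'No match' cases.
(rating=3, brand=Belo, price=8) → rating = 3 → Match.
(rating=4, brand=Belo, price=22) → rating = 4 → Match.
(rating=1, brand=Delt, price=39) → rating = 1 → No match.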